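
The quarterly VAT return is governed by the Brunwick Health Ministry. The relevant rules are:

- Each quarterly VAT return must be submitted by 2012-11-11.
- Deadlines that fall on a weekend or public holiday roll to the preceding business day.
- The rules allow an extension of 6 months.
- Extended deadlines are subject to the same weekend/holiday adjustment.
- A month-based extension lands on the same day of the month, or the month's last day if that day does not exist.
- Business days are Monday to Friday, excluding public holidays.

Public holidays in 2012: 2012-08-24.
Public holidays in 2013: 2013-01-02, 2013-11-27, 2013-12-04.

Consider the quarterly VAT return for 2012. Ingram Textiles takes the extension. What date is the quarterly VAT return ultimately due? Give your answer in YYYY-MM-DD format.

2013-05-09

The statutory due date is 2012-11-11.
2012-11-11 falls on a Sunday. Rolling to the preceding business day gives 2012-11-09, a Friday.
The 6 months extension carries 2012-11-09 to 2013-05-09.
2013-05-09 is a Thursday and not a listed holiday, so it stands.
Deadline: 2013-05-09.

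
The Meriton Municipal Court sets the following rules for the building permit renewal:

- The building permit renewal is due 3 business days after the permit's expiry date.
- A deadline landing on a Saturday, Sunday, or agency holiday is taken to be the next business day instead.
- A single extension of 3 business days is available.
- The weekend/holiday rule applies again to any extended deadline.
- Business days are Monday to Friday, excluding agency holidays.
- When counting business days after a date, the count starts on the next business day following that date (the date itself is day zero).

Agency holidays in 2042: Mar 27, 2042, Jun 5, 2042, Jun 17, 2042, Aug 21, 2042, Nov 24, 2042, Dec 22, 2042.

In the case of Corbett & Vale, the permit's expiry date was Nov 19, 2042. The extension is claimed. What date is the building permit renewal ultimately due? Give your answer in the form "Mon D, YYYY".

Nov 28, 2042

Starting the day after Nov 19, 2042 and counting 3 business days lands on Nov 25, 2042.
Nov 25, 2042 (Tuesday) is already a business day.
Counting 3 further business days from Nov 25, 2042 reaches Nov 28, 2042.
Nov 28, 2042 falls on a Friday, which is a business day, so no adjustment is needed.
The final due date is Nov 28, 2042.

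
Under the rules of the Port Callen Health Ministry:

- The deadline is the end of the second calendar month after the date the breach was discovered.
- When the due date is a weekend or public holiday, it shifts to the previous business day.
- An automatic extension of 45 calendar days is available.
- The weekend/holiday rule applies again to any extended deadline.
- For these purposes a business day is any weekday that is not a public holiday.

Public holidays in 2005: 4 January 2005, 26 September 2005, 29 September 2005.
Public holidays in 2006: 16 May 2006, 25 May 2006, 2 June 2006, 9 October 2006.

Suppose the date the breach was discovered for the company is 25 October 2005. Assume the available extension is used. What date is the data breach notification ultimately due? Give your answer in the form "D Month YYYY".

The second month after 25 October 2005 is December 2005, whose last day is 31 December 2005.
31 December 2005 falls on a Saturday. Rolling to the preceding business day gives 30 December 2005, a Friday.
With the 45-day extension, 30 December 2005 becomes 13 February 2006.
13 February 2006 is a Monday and not a listed holiday, so it stands.
So the filing is due 13 February 2006.

13 February 2006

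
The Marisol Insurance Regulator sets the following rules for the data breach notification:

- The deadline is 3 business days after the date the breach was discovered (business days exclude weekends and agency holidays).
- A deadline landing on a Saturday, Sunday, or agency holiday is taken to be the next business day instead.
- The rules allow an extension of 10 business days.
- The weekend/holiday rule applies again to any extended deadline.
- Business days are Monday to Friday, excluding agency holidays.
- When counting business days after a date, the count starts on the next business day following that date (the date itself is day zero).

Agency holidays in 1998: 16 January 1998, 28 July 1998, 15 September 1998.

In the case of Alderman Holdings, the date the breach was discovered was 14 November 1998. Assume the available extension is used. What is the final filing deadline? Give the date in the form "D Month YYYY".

2 December 1998

Starting the day after 14 November 1998 and counting 3 business days lands on 18 November 1998.
18 November 1998 (Wednesday) is already a business day.
Counting 10 further business days from 18 November 1998 reaches 2 December 1998.
Since 2 December 1998 is a Wednesday and not a holiday, the date is unchanged.
The final due date is 2 December 1998.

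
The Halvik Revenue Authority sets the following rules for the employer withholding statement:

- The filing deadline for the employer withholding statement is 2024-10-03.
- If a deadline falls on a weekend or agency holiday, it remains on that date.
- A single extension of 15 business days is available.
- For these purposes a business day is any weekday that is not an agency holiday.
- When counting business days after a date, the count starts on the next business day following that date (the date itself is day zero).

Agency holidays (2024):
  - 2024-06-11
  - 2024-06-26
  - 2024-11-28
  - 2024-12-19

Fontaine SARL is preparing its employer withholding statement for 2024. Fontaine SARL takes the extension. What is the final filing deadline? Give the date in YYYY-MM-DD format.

2024-10-24

Start from the fixed due date, 2024-10-03.
2024-10-03 falls on a Thursday. The rules make no weekend/holiday allowance, so it remains 2024-10-03.
Applying the 15-business-day extension: 15 business days after 2024-10-03 is 2024-10-24.
2024-10-24 is a Thursday; no weekend or holiday adjustment applies.
The final due date is 2024-10-24.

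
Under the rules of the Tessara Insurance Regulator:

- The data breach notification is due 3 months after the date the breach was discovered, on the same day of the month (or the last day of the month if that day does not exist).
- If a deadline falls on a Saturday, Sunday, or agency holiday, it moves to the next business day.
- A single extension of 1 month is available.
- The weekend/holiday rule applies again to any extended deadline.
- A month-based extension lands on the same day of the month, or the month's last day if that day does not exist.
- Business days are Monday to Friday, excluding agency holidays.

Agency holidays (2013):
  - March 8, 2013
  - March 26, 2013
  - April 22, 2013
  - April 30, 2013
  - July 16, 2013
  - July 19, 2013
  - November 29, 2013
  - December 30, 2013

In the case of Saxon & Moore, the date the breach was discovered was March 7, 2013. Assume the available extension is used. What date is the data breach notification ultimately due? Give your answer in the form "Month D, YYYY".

July 8, 2013

3 months after March 7, 2013, on the same day of the month, is June 7, 2013.
June 7, 2013 (Friday) is already a business day.
Add 1 month to June 7, 2013: July 7, 2013.
July 7, 2013 falls on a Sunday. Rolling to the next business day gives July 8, 2013, a Monday.
Deadline: July 8, 2013.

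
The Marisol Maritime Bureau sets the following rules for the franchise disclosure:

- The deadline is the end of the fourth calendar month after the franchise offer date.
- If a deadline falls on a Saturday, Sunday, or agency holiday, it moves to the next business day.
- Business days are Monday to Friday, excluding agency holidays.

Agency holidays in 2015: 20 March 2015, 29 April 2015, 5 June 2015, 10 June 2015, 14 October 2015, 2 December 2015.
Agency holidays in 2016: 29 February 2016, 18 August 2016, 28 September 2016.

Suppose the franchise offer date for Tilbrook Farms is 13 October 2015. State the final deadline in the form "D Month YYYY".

The fourth month after 13 October 2015 is February 2016, whose last day is 29 February 2016.
Because 29 February 2016 is a listed holiday, the deadline becomes 1 March 2016 (Tuesday).
The final due date is 1 March 2016.

1 March 2016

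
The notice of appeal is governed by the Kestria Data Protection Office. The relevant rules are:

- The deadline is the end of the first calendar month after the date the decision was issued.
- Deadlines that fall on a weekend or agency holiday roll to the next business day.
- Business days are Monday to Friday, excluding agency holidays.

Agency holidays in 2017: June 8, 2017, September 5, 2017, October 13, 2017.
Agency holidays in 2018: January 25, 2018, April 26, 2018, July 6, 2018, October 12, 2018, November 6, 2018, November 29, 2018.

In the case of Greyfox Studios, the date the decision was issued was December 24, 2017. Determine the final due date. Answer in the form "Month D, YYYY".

The first month after December 24, 2017 is January 2018, whose last day is January 31, 2018.
January 31, 2018 (Wednesday) is already a business day.
Final deadline: January 31, 2018.

January 31, 2018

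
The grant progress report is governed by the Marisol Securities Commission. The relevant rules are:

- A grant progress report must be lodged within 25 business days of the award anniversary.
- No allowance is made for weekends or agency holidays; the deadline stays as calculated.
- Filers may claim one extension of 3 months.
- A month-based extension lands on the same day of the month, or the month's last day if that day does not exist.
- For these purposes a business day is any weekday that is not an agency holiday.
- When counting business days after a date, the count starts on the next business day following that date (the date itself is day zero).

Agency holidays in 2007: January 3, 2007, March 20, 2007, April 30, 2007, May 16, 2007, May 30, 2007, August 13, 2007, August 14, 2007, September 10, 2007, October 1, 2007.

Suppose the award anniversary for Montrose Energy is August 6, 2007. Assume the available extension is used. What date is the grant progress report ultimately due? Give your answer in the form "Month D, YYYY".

Starting the day after August 6, 2007 and counting 25 business days lands on September 13, 2007.
September 13, 2007 is a Thursday; no weekend or holiday adjustment applies.
Applying the 3 months extension: 3 months after September 13, 2007 is December 13, 2007.
December 13, 2007 falls on a Thursday. The rules make no weekend/holiday allowance, so it remains December 13, 2007.
Final deadline: December 13, 2007.

December 13, 2007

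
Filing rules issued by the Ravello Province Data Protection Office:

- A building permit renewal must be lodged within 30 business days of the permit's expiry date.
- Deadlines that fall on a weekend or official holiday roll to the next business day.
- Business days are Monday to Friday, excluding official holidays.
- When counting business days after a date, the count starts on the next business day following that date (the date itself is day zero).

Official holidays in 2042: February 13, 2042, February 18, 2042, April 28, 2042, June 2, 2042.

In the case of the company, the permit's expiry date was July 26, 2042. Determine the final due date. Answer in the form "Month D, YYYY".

September 5, 2042

Starting the day after July 26, 2042 and counting 30 business days lands on September 5, 2042.
September 5, 2042 is a Friday and not a listed holiday, so it stands.
Final deadline: September 5, 2042.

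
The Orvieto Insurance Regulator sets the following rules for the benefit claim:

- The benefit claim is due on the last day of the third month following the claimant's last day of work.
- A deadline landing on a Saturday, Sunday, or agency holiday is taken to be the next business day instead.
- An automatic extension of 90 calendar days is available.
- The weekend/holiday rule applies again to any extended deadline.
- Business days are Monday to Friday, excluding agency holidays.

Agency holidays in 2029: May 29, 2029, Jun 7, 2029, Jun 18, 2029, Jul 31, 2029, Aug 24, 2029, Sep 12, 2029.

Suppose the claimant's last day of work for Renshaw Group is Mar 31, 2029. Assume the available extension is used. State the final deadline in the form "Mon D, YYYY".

3 months after Mar 31, 2029 is June 2029; that month ends on Jun 30, 2029.
Jun 30, 2029 is a Saturday, so it moves to the next business day, Jul 2, 2029 (Monday).
With the 90-day extension, Jul 2, 2029 becomes Sep 30, 2029.
Sep 30, 2029 is a Sunday; the next business day is Oct 1, 2029 (Monday).
The final due date is Oct 1, 2029.

Oct 1, 2029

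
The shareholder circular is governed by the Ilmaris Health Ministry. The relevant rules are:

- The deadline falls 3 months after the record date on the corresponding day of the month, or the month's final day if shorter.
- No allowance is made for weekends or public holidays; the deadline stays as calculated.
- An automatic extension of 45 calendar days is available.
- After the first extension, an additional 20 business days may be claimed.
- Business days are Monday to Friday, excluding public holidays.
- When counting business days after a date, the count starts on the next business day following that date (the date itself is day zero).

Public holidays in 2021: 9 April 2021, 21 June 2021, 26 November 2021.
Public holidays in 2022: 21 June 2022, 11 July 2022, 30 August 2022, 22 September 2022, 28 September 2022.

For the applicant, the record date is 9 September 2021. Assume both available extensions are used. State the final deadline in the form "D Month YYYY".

3 months after 9 September 2021, on the same day of the month, is 9 December 2021.
9 December 2021 falls on a Thursday. The rules make no weekend/holiday allowance, so it remains 9 December 2021.
The 45-calendar-day extension moves the deadline from 9 December 2021 to 23 January 2022.
23 January 2022 is a Sunday; no weekend or holiday adjustment applies.
Applying the 20-business-day extension: 20 business days after 23 January 2022 is 18 February 2022.
18 February 2022 falls on a Friday. The rules make no weekend/holiday allowance, so it remains 18 February 2022.
So the filing is due 18 February 2022.

18 February 2022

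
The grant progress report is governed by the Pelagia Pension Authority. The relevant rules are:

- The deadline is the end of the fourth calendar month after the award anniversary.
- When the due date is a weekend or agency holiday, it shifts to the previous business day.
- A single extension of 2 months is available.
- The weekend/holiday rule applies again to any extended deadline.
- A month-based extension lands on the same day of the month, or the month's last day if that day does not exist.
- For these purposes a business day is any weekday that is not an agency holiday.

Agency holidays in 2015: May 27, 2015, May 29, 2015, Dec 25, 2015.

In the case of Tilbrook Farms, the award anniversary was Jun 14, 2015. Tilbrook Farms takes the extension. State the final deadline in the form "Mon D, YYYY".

Dec 30, 2015

The fourth month after Jun 14, 2015 is October 2015, whose last day is Oct 31, 2015.
Because Oct 31, 2015 is a Saturday, the deadline becomes Oct 30, 2015 (Friday).
Add 2 months to Oct 30, 2015: Dec 30, 2015.
Dec 30, 2015 (Wednesday) is already a business day.
Deadline: Dec 30, 2015.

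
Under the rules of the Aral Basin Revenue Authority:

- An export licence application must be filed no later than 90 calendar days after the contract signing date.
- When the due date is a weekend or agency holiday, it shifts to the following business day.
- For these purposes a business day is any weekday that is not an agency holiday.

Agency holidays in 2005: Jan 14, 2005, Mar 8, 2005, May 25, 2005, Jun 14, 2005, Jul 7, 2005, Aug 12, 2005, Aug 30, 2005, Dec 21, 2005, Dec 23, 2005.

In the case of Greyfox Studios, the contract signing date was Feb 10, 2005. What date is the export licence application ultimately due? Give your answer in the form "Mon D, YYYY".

Adding 90 calendar days to Feb 10, 2005 gives May 11, 2005.
May 11, 2005 (Wednesday) is already a business day.
So the filing is due May 11, 2005.

May 11, 2005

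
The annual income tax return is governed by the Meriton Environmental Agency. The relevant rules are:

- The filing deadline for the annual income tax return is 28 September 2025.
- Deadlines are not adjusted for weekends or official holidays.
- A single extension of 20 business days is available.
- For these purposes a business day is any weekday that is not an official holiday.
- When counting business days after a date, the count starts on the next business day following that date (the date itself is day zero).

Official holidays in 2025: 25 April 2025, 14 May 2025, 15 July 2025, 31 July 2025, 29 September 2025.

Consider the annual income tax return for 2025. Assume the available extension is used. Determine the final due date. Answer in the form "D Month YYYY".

The statutory due date is 28 September 2025.
No adjustment is made for weekends or holidays, so 28 September 2025 stands.
The 20-business-day extension runs from 28 September 2025 to 27 October 2025.
27 October 2025 is a Monday; no weekend or holiday adjustment applies.
Final deadline: 27 October 2025.

27 October 2025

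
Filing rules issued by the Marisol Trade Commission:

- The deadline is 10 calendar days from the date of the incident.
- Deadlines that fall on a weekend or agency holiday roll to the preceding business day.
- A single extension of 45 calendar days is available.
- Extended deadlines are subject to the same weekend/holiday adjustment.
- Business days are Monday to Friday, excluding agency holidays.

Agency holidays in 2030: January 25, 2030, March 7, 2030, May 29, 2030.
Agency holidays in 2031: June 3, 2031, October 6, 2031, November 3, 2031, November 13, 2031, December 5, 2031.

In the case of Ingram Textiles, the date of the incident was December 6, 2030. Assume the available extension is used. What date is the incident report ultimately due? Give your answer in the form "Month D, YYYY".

Trigger date December 6, 2030 + 10 calendar days = December 16, 2030.
December 16, 2030 is a Monday and not a listed holiday, so it stands.
The 45-calendar-day extension moves the deadline from December 16, 2030 to January 30, 2031.
January 30, 2031 is a Thursday and not a listed holiday, so it stands.
So the filing is due January 30, 2031.

January 30, 2031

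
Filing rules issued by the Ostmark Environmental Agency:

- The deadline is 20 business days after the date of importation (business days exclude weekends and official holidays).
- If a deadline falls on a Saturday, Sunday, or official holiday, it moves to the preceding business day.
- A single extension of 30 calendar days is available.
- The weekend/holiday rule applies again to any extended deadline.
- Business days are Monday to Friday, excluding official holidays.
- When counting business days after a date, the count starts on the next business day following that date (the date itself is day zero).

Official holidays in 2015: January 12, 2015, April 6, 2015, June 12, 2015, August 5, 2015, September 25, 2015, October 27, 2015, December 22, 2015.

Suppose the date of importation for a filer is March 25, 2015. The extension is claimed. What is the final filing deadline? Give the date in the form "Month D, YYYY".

May 22, 2015

Starting the day after March 25, 2015 and counting 20 business days lands on April 23, 2015.
April 23, 2015 (Thursday) is already a business day.
With the 30-day extension, April 23, 2015 becomes May 23, 2015.
Because May 23, 2015 is a Saturday, the deadline becomes May 22, 2015 (Friday).
The final due date is May 22, 2015.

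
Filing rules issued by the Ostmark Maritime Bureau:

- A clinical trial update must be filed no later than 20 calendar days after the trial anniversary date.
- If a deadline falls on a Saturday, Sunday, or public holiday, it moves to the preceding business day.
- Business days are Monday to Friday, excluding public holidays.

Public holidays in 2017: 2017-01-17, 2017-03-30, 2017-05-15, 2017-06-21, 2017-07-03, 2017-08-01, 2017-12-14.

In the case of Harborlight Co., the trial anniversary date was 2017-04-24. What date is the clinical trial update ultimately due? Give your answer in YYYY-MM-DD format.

2017-05-12

From 2017-04-24, 20 calendar days later is 2017-05-14.
Because 2017-05-14 is a Sunday, the deadline becomes 2017-05-12 (Friday).
So the filing is due 2017-05-12.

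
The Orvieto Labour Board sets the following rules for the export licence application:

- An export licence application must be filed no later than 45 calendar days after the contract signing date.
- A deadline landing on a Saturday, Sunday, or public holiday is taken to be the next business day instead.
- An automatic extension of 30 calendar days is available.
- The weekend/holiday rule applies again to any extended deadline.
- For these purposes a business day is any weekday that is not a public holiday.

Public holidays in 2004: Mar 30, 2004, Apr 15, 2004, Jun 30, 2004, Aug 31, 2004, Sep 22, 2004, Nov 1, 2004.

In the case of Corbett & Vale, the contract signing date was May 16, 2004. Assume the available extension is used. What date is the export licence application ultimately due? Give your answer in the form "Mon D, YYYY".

From May 16, 2004, 45 calendar days later is Jun 30, 2004.
Jun 30, 2004 is a listed holiday, so it moves to the next business day, Jul 1, 2004 (Thursday).
With the 30-day extension, Jul 1, 2004 becomes Jul 31, 2004.
Jul 31, 2004 is a Saturday, so it moves to the next business day, Aug 2, 2004 (Monday).
Final deadline: Aug 2, 2004.

Aug 2, 2004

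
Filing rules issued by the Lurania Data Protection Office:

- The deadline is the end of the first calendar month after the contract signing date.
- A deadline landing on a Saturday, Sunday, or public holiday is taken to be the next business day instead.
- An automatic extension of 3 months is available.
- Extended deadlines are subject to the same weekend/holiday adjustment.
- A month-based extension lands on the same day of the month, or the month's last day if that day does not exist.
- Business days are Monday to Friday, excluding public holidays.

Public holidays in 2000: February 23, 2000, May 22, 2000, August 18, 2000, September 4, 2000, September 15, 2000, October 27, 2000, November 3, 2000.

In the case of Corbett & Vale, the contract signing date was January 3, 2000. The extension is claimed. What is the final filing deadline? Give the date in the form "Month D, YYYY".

May 29, 2000

The first month after January 3, 2000 is February 2000, whose last day is February 29, 2000.
February 29, 2000 falls on a Tuesday, which is a business day, so no adjustment is needed.
Applying the 3 months extension: 3 months after February 29, 2000 is May 29, 2000.
Since May 29, 2000 is a Monday and not a holiday, the date is unchanged.
The final due date is May 29, 2000.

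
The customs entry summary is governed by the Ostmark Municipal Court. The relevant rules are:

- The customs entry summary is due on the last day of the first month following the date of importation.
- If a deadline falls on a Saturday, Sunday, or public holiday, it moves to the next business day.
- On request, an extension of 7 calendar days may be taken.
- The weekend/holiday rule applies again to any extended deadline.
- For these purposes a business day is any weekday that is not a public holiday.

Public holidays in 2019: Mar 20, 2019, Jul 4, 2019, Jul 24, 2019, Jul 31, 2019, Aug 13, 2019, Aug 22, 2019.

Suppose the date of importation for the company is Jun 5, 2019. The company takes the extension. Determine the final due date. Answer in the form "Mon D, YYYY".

1 month after Jun 5, 2019 falls in July 2019; the last day of that month is Jul 31, 2019.
Jul 31, 2019 is a listed holiday; the next business day is Aug 1, 2019 (Thursday).
The 7-calendar-day extension moves the deadline from Aug 1, 2019 to Aug 8, 2019.
Aug 8, 2019 falls on a Thursday, which is a business day, so no adjustment is needed.
The final due date is Aug 8, 2019.

Aug 8, 2019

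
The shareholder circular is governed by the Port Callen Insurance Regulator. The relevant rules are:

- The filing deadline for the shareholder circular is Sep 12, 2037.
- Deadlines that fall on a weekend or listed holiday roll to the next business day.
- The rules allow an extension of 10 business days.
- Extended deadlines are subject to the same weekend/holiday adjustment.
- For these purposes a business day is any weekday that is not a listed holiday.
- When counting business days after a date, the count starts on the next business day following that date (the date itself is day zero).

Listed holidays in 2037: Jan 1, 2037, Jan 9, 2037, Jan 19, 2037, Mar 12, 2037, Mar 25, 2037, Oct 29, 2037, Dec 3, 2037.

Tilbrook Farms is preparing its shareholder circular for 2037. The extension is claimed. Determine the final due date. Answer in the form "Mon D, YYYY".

Sep 28, 2037

The stated deadline is Sep 12, 2037.
Sep 12, 2037 is a Saturday, so it moves to the next business day, Sep 14, 2037 (Monday).
Applying the 10-business-day extension: 10 business days after Sep 14, 2037 is Sep 28, 2037.
Sep 28, 2037 falls on a Monday, which is a business day, so no adjustment is needed.
So the filing is due Sep 28, 2037.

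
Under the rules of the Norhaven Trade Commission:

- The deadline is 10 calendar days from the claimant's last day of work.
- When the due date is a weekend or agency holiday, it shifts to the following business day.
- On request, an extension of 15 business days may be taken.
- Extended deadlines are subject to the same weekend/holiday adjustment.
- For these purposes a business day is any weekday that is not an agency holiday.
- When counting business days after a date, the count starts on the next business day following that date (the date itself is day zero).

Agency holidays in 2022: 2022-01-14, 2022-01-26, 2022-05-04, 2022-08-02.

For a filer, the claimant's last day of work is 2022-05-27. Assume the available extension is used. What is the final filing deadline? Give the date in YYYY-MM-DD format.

2022-06-27

10 calendar days after 2022-05-27 is 2022-06-06.
Since 2022-06-06 is a Monday and not a holiday, the date is unchanged.
The 15-business-day extension runs from 2022-06-06 to 2022-06-27.
2022-06-27 (Monday) is already a business day.
Deadline: 2022-06-27.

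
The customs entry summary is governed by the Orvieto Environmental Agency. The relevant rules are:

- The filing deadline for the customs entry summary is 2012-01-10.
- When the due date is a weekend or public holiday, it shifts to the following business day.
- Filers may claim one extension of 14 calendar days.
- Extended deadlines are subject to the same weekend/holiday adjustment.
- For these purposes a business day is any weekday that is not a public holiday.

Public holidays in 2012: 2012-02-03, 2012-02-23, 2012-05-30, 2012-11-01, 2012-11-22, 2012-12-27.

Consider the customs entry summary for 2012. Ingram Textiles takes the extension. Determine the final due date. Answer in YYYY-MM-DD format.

The stated deadline is 2012-01-10.
2012-01-10 is a Tuesday and not a listed holiday, so it stands.
The 14-calendar-day extension moves the deadline from 2012-01-10 to 2012-01-24.
Since 2012-01-24 is a Tuesday and not a holiday, the date is unchanged.
Final deadline: 2012-01-24.

2012-01-24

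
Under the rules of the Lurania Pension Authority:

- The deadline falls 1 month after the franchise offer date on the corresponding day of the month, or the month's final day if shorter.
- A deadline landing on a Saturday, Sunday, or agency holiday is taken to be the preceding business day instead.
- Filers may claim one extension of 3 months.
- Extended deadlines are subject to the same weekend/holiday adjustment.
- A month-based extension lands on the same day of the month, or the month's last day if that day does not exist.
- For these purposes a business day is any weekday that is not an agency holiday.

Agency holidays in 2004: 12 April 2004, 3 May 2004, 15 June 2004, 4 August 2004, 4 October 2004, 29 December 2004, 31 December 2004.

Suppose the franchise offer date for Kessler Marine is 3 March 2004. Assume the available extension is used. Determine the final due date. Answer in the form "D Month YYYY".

1 month after 3 March 2004, on the same day of the month, is 3 April 2004.
Because 3 April 2004 is a Saturday, the deadline becomes 2 April 2004 (Friday).
Add 3 months to 2 April 2004: 2 July 2004.
Since 2 July 2004 is a Friday and not a holiday, the date is unchanged.
Final deadline: 2 July 2004.

2 July 2004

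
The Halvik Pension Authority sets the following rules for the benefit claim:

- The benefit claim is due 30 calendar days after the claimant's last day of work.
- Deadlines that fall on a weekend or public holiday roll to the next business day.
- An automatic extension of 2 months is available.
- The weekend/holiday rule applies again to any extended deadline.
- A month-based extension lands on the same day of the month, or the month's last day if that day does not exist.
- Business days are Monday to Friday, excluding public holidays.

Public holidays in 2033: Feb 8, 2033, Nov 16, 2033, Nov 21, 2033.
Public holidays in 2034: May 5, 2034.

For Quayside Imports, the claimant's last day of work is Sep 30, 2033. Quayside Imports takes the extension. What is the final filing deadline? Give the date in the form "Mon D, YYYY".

30 calendar days after Sep 30, 2033 is Oct 30, 2033.
Oct 30, 2033 is a Sunday; the next business day is Oct 31, 2033 (Monday).
Applying the 2 months extension: 2 months after Oct 31, 2033 is Dec 31, 2033.
Dec 31, 2033 falls on a Saturday. Rolling to the next business day gives Jan 2, 2034, a Monday.
The final due date is Jan 2, 2034.

Jan 2, 2034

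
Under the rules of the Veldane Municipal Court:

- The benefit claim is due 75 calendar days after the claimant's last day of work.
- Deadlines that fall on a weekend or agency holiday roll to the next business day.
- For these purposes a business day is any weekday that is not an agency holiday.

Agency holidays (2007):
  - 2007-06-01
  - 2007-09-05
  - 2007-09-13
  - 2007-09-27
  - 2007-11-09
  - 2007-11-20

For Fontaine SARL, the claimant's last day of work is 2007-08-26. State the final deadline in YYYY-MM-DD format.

Adding 75 calendar days to 2007-08-26 gives 2007-11-09.
Because 2007-11-09 is a listed holiday, the deadline becomes 2007-11-12 (Monday).
Deadline: 2007-11-12.

2007-11-12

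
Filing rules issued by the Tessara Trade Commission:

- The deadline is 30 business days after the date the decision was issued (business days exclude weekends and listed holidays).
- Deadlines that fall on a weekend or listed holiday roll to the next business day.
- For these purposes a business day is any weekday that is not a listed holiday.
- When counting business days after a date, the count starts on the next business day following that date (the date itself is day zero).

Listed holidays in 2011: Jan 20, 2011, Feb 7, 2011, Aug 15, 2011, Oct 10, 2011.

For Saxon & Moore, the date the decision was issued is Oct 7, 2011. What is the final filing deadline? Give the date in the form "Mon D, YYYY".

Counting 30 business days after Oct 7, 2011 (skipping weekends and listed holidays) reaches Nov 21, 2011.
Nov 21, 2011 falls on a Monday, which is a business day, so no adjustment is needed.
The final due date is Nov 21, 2011.

Nov 21, 2011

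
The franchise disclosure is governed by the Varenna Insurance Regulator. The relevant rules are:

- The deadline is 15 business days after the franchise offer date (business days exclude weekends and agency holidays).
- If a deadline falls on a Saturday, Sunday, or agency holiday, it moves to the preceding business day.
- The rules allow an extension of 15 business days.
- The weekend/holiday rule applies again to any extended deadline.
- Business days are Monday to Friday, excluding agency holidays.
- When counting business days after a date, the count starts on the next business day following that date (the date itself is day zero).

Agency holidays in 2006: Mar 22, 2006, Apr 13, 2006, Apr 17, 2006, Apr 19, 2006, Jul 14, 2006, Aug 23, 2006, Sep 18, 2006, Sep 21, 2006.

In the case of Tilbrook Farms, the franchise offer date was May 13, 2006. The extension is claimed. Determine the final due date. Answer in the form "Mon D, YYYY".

Counting 15 business days after May 13, 2006 (skipping weekends and listed holidays) reaches Jun 2, 2006.
Jun 2, 2006 (Friday) is already a business day.
Counting 15 further business days from Jun 2, 2006 reaches Jun 23, 2006.
Jun 23, 2006 is a Friday and not a listed holiday, so it stands.
The final due date is Jun 23, 2006.

Jun 23, 2006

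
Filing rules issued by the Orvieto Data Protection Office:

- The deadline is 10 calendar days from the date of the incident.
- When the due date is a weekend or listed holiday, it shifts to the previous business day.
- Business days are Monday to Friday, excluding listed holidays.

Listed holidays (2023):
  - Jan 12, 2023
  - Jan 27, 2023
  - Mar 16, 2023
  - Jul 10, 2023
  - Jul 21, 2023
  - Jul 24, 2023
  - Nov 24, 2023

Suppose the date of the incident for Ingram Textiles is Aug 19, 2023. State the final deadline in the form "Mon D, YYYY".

10 calendar days after Aug 19, 2023 is Aug 29, 2023.
Aug 29, 2023 (Tuesday) is already a business day.
Final deadline: Aug 29, 2023.

Aug 29, 2023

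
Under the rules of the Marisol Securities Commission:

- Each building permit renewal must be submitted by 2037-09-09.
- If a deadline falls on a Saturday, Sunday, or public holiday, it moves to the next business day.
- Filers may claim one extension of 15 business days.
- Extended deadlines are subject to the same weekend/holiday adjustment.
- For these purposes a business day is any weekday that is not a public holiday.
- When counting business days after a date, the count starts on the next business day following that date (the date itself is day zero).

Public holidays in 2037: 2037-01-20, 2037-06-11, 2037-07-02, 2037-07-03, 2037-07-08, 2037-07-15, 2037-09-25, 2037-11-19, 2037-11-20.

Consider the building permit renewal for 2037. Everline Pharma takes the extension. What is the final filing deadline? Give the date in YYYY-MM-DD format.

2037-10-01

The statutory due date is 2037-09-09.
2037-09-09 falls on a Wednesday, which is a business day, so no adjustment is needed.
The 15-business-day extension runs from 2037-09-09 to 2037-10-01.
2037-10-01 is a Thursday and not a listed holiday, so it stands.
So the filing is due 2037-10-01.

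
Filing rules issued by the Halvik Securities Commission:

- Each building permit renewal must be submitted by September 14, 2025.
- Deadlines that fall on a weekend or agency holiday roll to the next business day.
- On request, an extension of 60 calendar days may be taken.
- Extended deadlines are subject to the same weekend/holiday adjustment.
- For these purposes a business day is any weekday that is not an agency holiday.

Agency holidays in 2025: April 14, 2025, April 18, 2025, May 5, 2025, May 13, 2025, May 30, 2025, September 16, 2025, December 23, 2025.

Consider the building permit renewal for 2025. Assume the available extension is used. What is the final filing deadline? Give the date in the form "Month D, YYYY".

The stated deadline is September 14, 2025.
September 14, 2025 is a Sunday, so it moves to the next business day, September 15, 2025 (Monday).
With the 60-day extension, September 15, 2025 becomes November 14, 2025.
November 14, 2025 is a Friday and not a listed holiday, so it stands.
Final deadline: November 14, 2025.

November 14, 2025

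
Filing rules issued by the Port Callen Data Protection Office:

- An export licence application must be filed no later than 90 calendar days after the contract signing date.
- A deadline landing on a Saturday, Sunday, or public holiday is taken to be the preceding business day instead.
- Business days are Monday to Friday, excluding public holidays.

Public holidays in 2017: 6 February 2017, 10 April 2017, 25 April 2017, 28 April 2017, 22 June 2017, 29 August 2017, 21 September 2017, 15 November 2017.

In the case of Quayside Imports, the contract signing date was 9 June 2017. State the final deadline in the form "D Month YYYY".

90 calendar days after 9 June 2017 is 7 September 2017.
7 September 2017 is a Thursday and not a listed holiday, so it stands.
Final deadline: 7 September 2017.

7 September 2017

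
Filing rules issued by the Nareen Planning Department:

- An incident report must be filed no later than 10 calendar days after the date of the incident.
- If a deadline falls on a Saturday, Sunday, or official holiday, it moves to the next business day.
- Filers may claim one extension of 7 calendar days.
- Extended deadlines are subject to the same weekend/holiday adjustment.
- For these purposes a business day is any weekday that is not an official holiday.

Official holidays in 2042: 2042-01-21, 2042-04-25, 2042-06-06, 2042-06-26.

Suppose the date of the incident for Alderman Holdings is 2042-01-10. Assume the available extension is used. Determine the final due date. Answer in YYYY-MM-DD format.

From 2042-01-10, 10 calendar days later is 2042-01-20.
2042-01-20 (Monday) is already a business day.
Applying the 7-calendar-day extension: 2042-01-20 + 7 days = 2042-01-27.
2042-01-27 is a Monday and not a listed holiday, so it stands.
So the filing is due 2042-01-27.

2042-01-27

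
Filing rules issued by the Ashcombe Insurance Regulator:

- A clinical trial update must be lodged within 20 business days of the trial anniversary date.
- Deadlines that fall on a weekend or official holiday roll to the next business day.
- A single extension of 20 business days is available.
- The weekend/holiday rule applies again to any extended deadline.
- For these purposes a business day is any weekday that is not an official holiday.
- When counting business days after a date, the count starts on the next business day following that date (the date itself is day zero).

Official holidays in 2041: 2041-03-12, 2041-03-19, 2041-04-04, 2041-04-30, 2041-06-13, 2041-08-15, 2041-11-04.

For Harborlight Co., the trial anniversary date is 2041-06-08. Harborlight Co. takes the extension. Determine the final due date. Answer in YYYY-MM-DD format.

Counting 20 business days after 2041-06-08 (skipping weekends and listed holidays) reaches 2041-07-08.
2041-07-08 is a Monday and not a listed holiday, so it stands.
Counting 20 further business days from 2041-07-08 reaches 2041-08-05.
Since 2041-08-05 is a Monday and not a holiday, the date is unchanged.
So the filing is due 2041-08-05.

2041-08-05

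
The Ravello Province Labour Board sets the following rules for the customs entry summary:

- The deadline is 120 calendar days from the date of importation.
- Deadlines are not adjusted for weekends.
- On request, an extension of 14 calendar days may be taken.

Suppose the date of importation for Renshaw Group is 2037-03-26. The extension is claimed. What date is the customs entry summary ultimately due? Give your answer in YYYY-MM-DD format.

2037-08-07

120 calendar days after 2037-03-26 is 2037-07-24.
2037-07-24 is a Friday; no weekend or holiday adjustment applies.
With the 14-day extension, 2037-07-24 becomes 2037-08-07.
2037-08-07 falls on a Friday. The rules make no weekend/holiday allowance, so it remains 2037-08-07.
Deadline: 2037-08-07.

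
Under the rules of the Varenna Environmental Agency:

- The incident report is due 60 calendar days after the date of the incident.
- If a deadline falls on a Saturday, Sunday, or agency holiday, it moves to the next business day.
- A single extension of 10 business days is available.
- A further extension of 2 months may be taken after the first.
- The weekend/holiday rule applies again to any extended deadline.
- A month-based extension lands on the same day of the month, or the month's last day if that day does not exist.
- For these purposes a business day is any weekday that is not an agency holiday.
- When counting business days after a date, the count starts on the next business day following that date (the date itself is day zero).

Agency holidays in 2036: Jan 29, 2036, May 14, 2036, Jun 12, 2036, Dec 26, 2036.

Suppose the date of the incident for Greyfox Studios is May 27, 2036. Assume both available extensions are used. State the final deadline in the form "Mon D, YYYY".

Oct 13, 2036

Trigger date May 27, 2036 + 60 calendar days = Jul 26, 2036.
Jul 26, 2036 is a Saturday, so it moves to the next business day, Jul 28, 2036 (Monday).
The 10-business-day extension runs from Jul 28, 2036 to Aug 11, 2036.
Aug 11, 2036 (Monday) is already a business day.
The 2 months extension carries Aug 11, 2036 to Oct 11, 2036.
Oct 11, 2036 falls on a Saturday. Rolling to the next business day gives Oct 13, 2036, a Monday.
The final due date is Oct 13, 2036.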